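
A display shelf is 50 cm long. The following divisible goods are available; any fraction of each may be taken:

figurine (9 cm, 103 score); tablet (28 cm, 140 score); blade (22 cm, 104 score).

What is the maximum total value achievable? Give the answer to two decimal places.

304.45

Take in order of value per unit:
- figurine (103/9 per unit): all 9 → value 103, running total 103.00
- tablet (140/28 per unit): all 28 → value 140, running total 243.00
- blade (104/22 per unit): 13 of 22 → value 13×104/22 = 61.4545, running total 304.45
Total 304.45.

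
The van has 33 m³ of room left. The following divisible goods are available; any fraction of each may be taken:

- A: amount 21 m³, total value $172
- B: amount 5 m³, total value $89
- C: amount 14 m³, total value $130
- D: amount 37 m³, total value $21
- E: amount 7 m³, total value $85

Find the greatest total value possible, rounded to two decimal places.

361.33

Take in order of value per unit:
- B (89/5 per unit): all 5 → value 89, running total 89.00
- E (85/7 per unit): all 7 → value 85, running total 174.00
- C (130/14 per unit): all 14 → value 130, running total 304.00
- A (172/21 per unit): 7 of 21 → value 7×172/21 = 57.3333, running total 361.33
Total 361.33.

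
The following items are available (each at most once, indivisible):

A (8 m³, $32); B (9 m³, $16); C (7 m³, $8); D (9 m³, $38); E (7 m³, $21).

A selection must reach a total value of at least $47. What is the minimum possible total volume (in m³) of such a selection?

15

Subsets with value ≥ 47, sorted by total volume:
- A+E: volume 15, value 53
- D+E: volume 16, value 59
- A+D: volume 17, value 70
- A+B: volume 17, value 48
Minimum volume: 15 m³.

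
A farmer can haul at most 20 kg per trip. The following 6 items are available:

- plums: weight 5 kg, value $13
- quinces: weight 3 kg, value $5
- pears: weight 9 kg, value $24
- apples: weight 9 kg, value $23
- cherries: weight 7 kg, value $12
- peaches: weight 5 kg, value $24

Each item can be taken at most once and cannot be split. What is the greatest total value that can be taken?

Check high-value combinations within 20 kg:
- plums+pears+peaches: weight 5+9+5=19, value 13+24+24=61
- plums+apples+peaches: weight 5+9+5=19, value 13+23+24=60
- plums+quinces+cherries+peaches: weight 5+3+7+5=20, value 13+5+12+24=54
- quinces+pears+peaches: weight 3+9+5=17, value 5+24+24=53
Best: $61.

$61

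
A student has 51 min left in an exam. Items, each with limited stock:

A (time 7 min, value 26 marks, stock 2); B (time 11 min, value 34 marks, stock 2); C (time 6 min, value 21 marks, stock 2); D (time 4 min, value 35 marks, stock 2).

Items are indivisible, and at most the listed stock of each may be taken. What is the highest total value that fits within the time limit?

Best selections within time 51 and stock limits:
- 2×A + 2×B + 1×C + 2×D: time 50, value 211
- 1×A + 2×B + 2×C + 2×D: time 49, value 206
- 2×A + 1×B + 2×C + 2×D: time 45, value 198
Best: 211 marks.

211 marks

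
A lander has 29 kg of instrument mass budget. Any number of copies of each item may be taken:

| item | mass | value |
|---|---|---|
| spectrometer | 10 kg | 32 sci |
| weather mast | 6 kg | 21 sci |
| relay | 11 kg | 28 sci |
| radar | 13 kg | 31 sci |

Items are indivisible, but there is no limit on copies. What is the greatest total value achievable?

Best value-per-unit is weather mast at 21/6; filling with it alone gives 4×21 = 84.
Optimal mix: 1×spectrometer + 3×weather mast → mass 28, value 95.

95 sci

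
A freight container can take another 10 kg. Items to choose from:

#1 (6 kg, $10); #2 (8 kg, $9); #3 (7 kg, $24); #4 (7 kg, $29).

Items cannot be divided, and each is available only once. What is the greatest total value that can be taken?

Check high-value combinations within 10 kg:
- #4: weight 7, value 29
- #3: weight 7, value 24
- #1: weight 6, value 10
- #2: weight 8, value 9
Best: $29.

$29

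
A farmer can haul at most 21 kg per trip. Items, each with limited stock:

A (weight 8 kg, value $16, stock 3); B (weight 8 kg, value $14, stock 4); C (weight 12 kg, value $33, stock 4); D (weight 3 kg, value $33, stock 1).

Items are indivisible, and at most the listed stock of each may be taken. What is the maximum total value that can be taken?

Best selections within weight 21 and stock limits:
- 1×C + 1×D: weight 15, value 66
- 2×A + 1×D: weight 19, value 65
- 1×A + 1×B + 1×D: weight 19, value 63
Best: $66.

$66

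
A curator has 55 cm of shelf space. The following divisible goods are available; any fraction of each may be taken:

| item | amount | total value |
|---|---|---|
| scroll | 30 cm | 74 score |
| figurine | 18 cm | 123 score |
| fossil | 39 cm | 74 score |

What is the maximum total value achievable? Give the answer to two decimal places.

210.28

Take in order of value per unit:
- figurine (123/18 per unit): all 18 → value 123, running total 123.00
- scroll (74/30 per unit): all 30 → value 74, running total 197.00
- fossil (74/39 per unit): 7 of 39 → value 7×74/39 = 13.2821, running total 210.28
Total 210.28.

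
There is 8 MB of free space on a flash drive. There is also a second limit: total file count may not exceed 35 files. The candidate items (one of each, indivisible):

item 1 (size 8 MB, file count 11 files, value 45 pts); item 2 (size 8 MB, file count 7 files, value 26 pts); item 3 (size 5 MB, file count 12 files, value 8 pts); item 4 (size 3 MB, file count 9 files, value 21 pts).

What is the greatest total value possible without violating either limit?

45 pts

Feasible sets respecting both limits:
- item 1: size 8, file count 11, value 45
- item 3+item 4: size 8, file count 21, value 29
- item 2: size 8, file count 7, value 26
- item 4: size 3, file count 9, value 21
Best: 45 pts.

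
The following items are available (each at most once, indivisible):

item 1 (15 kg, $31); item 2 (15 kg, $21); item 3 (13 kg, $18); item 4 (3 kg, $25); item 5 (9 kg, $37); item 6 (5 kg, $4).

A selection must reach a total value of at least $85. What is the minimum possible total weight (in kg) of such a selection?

27

Subsets with value ≥ 85, sorted by total weight:
- item 1+item 4+item 5: weight 27, value 93
- item 1+item 4+item 5+item 6: weight 32, value 97
- item 2+item 4+item 5+item 6: weight 32, value 87
- item 1+item 3+item 5: weight 37, value 86
Minimum weight: 27 kg.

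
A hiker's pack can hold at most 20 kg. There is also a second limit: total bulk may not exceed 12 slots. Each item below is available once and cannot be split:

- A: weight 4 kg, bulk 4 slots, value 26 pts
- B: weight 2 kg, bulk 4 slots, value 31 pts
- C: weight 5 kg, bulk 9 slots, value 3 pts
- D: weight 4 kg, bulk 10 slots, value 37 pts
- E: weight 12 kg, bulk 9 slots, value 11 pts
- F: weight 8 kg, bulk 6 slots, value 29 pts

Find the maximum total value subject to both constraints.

Feasible sets respecting both limits:
- B+F: weight 10, bulk 10, value 60
- A+B: weight 6, bulk 8, value 57
- A+F: weight 12, bulk 10, value 55
Best: 60 pts.

60 pts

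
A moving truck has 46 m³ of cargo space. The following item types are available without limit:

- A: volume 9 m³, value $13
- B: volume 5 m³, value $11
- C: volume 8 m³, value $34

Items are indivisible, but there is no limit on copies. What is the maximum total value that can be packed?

Best value-per-unit is C at 34/8; filling with it alone gives 5×34 = 170.
Optimal mix: 1×B + 5×C → volume 45, value 181.

$181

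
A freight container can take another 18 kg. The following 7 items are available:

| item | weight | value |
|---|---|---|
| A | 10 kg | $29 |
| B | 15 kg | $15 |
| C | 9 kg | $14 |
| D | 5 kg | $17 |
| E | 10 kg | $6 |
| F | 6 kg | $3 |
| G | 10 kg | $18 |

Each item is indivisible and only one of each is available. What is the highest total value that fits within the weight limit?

Check high-value combinations within 18 kg:
- A+D: weight 10+5=15, value 29+17=46
- D+G: weight 5+10=15, value 17+18=35
- A+F: weight 10+6=16, value 29+3=32
- C+D: weight 9+5=14, value 14+17=31
- A: weight 10, value 29
Best: $46.

$46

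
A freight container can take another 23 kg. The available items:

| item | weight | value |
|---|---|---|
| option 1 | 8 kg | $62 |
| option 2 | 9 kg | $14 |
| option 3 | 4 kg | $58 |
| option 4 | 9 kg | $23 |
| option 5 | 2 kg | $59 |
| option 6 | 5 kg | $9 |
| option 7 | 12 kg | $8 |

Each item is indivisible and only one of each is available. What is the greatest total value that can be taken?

Check high-value combinations within 23 kg:
- option 1+option 3+option 4+option 5: weight 8+4+9+2=23, value 62+58+23+59=202
- option 1+option 2+option 3+option 5: weight 8+9+4+2=23, value 62+14+58+59=193
- option 1+option 3+option 5+option 6: weight 8+4+2+5=19, value 62+58+59+9=188
- option 1+option 3+option 5: weight 8+4+2=14, value 62+58+59=179
- option 3+option 4+option 5+option 6: weight 4+9+2+5=20, value 58+23+59+9=149
Best: $202.

$202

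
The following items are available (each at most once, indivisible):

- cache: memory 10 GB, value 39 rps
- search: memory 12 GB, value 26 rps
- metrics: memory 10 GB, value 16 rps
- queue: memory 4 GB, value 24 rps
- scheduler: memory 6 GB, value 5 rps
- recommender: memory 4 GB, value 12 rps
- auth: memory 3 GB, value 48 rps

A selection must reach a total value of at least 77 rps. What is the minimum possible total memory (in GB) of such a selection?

11

Subsets with value ≥ 77, sorted by total memory:
- queue+recommender+auth: memory 11, value 84
- cache+auth: memory 13, value 87
- queue+scheduler+auth: memory 13, value 77
- cache+queue+auth: memory 17, value 111
Minimum memory: 11 GB.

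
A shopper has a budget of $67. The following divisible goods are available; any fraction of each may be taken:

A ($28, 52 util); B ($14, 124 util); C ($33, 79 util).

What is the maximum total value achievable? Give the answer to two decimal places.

240.14

Take in order of value per unit:
- B (124/14 per unit): all 14 → value 124, running total 124.00
- C (79/33 per unit): all 33 → value 79, running total 203.00
- A (52/28 per unit): 20 of 28 → value 20×52/28 = 37.1429, running total 240.14
Total 240.14.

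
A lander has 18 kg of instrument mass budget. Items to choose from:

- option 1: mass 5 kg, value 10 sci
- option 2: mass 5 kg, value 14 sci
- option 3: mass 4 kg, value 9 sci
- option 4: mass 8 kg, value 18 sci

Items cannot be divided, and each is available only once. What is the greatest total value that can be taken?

Check high-value combinations within 18 kg:
- option 1+option 2+option 4: mass 5+5+8=18, value 10+14+18=42
- option 2+option 3+option 4: mass 5+4+8=17, value 14+9+18=41
- option 1+option 3+option 4: mass 5+4+8=17, value 10+9+18=37
- option 1+option 2+option 3: mass 5+5+4=14, value 10+14+9=33
Best: 42 sci.

42 sci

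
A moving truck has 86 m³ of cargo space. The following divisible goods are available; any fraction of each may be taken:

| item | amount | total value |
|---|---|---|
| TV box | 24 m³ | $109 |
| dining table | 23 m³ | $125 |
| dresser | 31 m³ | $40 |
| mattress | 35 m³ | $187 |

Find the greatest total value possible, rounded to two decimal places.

Take in order of value per unit:
- dining table (125/23 per unit): all 23 → value 125, running total 125.00
- mattress (187/35 per unit): all 35 → value 187, running total 312.00
- TV box (109/24 per unit): all 24 → value 109, running total 421.00
- dresser (40/31 per unit): 4 of 31 → value 4×40/31 = 5.1613, running total 426.16
Total 426.16.

426.16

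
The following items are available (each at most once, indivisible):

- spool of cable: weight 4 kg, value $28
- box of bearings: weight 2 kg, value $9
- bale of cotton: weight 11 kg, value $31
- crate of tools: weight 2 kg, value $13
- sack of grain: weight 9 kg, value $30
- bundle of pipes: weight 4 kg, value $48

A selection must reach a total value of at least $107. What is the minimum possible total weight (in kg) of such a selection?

19

Subsets with value ≥ 107, sorted by total weight:
- spool of cable+crate of tools+sack of grain+bundle of pipes: weight 19, value 119
- spool of cable+box of bearings+sack of grain+bundle of pipes: weight 19, value 115
- spool of cable+bale of cotton+bundle of pipes: weight 19, value 107
Minimum weight: 19 kg.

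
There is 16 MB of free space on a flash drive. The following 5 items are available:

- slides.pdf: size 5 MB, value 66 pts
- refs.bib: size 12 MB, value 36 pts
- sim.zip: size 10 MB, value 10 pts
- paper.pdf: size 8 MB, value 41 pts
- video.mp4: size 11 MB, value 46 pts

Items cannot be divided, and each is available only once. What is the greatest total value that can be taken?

112 pts

This is a 0/1 knapsack; check combinations near the capacity.
- slides.pdf+video.mp4: size 5+11=16, value 66+46=112
- slides.pdf+paper.pdf: size 5+8=13, value 66+41=107
- slides.pdf+sim.zip: size 5+10=15, value 66+10=76
Best: 112 pts.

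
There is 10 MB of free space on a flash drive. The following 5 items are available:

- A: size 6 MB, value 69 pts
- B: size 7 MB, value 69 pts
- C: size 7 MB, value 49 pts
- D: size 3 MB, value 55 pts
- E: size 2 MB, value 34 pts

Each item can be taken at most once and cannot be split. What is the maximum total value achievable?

124 pts

Check high-value combinations within 10 MB:
- A+D: size 6+3=9, value 69+55=124
- B+D: size 7+3=10, value 69+55=124
- C+D: size 7+3=10, value 49+55=104
- A+E: size 6+2=8, value 69+34=103
Best: 124 pts.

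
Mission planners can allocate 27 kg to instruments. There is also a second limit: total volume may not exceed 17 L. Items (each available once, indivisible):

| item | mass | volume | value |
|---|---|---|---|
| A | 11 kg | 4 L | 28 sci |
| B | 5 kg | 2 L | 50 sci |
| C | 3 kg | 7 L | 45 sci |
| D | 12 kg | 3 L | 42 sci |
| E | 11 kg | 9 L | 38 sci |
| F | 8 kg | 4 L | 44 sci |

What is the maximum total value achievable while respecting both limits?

Feasible sets respecting both limits:
- A+B+C+F: mass 27, volume 17, value 167
- B+C+F: mass 16, volume 13, value 139
- B+C+D: mass 20, volume 12, value 137
- B+D+F: mass 25, volume 9, value 136
Best: 167 sci.

167 sci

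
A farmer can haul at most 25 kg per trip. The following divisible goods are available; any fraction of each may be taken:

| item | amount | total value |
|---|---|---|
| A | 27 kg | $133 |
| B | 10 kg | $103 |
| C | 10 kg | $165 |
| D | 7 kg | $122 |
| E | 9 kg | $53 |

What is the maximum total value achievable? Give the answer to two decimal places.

369.40

Take in order of value per unit:
- D (122/7 per unit): all 7 → value 122, running total 122.00
- C (165/10 per unit): all 10 → value 165, running total 287.00
- B (103/10 per unit): 8 of 10 → value 8×103/10 = 82.4000, running total 369.40
Total 369.40.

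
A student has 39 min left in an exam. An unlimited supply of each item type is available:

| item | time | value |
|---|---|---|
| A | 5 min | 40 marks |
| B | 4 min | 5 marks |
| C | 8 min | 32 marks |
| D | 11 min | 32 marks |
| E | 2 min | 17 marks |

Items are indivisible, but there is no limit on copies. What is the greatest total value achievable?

Best value-per-unit is E at 17/2; filling with it alone gives 19×17 = 323.
Optimal mix: 1×A + 17×E → time 39, value 329.

329 marks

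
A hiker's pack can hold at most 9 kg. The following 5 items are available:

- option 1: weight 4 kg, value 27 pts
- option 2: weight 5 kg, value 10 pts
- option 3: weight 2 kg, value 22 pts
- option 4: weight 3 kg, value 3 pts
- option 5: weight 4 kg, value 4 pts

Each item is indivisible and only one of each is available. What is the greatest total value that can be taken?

Check high-value combinations within 9 kg:
- option 1+option 3+option 4: weight 4+2+3=9, value 27+22+3=52
- option 1+option 3: weight 4+2=6, value 27+22=49
- option 1+option 2: weight 4+5=9, value 27+10=37
- option 2+option 3: weight 5+2=7, value 10+22=32
- option 1+option 5: weight 4+4=8, value 27+4=31
Best: 52 pts.

52 pts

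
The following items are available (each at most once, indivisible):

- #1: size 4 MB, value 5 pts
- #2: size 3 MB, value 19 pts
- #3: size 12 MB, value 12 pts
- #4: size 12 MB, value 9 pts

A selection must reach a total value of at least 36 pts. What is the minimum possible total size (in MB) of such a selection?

Subsets with value ≥ 36, sorted by total size:
- #1+#2+#3: size 19, value 36
- #2+#3+#4: size 27, value 40
- #1+#2+#3+#4: size 31, value 45
Minimum size: 19 MB.

19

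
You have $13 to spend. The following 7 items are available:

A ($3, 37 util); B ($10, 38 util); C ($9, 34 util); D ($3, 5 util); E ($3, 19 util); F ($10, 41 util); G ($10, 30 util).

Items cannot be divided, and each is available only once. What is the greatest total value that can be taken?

Check high-value combinations within $13:
- A+F: cost 3+10=13, value 37+41=78
- A+B: cost 3+10=13, value 37+38=75
- A+C: cost 3+9=12, value 37+34=71
- A+G: cost 3+10=13, value 37+30=67
Best: 78 util.

78 util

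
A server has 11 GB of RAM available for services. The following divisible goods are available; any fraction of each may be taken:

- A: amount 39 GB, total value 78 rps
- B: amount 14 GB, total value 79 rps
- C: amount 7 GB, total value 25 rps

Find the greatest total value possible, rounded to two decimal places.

Take in order of value per unit:
- B (79/14 per unit): 11 of 14 → value 11×79/14 = 62.0714, running total 62.07
Total 62.07.

62.07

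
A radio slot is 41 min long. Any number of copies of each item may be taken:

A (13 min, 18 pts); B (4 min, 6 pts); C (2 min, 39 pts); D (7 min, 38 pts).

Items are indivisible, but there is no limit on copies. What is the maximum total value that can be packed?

780 pts

Best value-per-unit is C at 39/2, and filling with it alone uses duration 20×2=40. No mix of the others beats 20×39 = 780.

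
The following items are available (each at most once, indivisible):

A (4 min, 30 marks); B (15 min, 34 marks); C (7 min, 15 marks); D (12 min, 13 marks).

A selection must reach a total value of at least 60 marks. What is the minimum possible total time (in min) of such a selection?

19

Subsets with value ≥ 60, sorted by total time:
- A+B: time 19, value 64
- A+B+C: time 26, value 79
Minimum time: 19 min.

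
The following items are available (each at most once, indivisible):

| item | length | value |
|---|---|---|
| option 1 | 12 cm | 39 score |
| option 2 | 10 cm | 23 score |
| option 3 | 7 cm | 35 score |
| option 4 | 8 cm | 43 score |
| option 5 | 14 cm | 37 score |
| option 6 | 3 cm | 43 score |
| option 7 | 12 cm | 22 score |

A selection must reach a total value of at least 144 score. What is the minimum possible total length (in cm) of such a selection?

Subsets with value ≥ 144, sorted by total length:
- option 2+option 3+option 4+option 6: length 28, value 144
- option 1+option 3+option 4+option 6: length 30, value 160
- option 3+option 4+option 5+option 6: length 32, value 158
Minimum length: 28 cm.

28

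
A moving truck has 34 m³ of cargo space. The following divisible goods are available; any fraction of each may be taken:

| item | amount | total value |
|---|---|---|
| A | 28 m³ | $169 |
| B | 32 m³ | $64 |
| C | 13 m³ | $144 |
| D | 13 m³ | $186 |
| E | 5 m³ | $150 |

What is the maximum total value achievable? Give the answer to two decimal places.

498.11

Take in order of value per unit:
- E (150/5 per unit): all 5 → value 150, running total 150.00
- D (186/13 per unit): all 13 → value 186, running total 336.00
- C (144/13 per unit): all 13 → value 144, running total 480.00
- A (169/28 per unit): 3 of 28 → value 3×169/28 = 18.1071, running total 498.11
Total 498.11.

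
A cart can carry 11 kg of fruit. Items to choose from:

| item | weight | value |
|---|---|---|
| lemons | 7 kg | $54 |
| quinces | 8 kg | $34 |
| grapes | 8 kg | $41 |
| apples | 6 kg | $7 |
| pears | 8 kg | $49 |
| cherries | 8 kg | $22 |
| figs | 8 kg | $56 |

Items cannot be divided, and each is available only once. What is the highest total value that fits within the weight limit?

Check high-value combinations within 11 kg:
- figs: weight 8, value 56
- lemons: weight 7, value 54
- pears: weight 8, value 49
Best: $56.

$56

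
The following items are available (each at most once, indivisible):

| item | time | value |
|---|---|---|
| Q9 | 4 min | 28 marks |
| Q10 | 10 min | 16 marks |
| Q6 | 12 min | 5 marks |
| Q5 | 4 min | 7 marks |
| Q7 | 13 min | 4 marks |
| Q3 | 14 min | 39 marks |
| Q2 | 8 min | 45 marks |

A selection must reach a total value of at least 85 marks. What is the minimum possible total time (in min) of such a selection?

22

Subsets with value ≥ 85, sorted by total time:
- Q9+Q10+Q2: time 22, value 89
- Q9+Q3+Q2: time 26, value 112
- Q9+Q10+Q5+Q2: time 26, value 96
Minimum time: 22 min.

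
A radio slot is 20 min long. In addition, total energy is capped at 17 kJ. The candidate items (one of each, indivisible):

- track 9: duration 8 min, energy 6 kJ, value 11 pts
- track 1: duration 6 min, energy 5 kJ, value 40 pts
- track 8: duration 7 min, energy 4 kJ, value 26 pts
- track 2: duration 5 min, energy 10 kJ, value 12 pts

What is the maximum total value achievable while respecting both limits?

Feasible sets respecting both limits:
- track 1+track 8: duration 13, energy 9, value 66
- track 1+track 2: duration 11, energy 15, value 52
- track 9+track 1: duration 14, energy 11, value 51
- track 1: duration 6, energy 5, value 40
Best: 66 pts.

66 pts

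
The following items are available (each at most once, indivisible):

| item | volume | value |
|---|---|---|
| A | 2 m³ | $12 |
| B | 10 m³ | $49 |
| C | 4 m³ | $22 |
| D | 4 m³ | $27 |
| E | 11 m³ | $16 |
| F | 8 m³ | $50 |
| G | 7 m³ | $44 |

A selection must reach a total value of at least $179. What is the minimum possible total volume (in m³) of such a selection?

Subsets with value ≥ 179, sorted by total volume:
- A+B+D+F+G: volume 31, value 182
- B+C+D+F+G: volume 33, value 192
- A+B+C+D+F+G: volume 35, value 204
Minimum volume: 31 m³.

31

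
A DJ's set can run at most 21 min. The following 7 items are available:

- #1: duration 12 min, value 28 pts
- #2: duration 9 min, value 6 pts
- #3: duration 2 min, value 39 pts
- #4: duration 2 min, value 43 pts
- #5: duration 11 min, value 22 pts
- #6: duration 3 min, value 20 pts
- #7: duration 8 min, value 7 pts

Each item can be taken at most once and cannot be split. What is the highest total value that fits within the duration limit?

130 pts

Check high-value combinations within 21 min:
- #1+#3+#4+#6: duration 12+2+2+3=19, value 28+39+43+20=130
- #3+#4+#5+#6: duration 2+2+11+3=18, value 39+43+22+20=124
- #1+#3+#4: duration 12+2+2=16, value 28+39+43=110
Best: 130 pts.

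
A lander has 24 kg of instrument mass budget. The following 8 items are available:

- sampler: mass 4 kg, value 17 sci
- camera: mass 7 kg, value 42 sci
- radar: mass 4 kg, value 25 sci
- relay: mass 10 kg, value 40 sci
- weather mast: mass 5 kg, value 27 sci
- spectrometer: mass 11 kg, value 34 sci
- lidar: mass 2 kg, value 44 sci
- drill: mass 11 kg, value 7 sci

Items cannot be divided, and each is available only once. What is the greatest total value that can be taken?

155 sci

Check high-value combinations within 24 kg:
- sampler+camera+radar+weather mast+lidar: mass 4+7+4+5+2=22, value 17+42+25+27+44=155
- camera+relay+weather mast+lidar: mass 7+10+5+2=24, value 42+40+27+44=153
- camera+radar+relay+lidar: mass 7+4+10+2=23, value 42+25+40+44=151
Best: 155 sci.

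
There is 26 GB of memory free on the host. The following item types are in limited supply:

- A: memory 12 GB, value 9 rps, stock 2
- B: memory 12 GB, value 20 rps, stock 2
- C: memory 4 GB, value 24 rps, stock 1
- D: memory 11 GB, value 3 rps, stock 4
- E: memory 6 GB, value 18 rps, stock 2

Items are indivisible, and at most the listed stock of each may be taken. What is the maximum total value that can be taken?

62 rps

Top feasible selections:
- 1×B + 1×C + 1×E: memory 22, value 62
- 1×C + 2×E: memory 16, value 60
- 1×B + 2×E: memory 24, value 56
- 1×A + 1×C + 1×E: memory 22, value 51
Best: 62 rps.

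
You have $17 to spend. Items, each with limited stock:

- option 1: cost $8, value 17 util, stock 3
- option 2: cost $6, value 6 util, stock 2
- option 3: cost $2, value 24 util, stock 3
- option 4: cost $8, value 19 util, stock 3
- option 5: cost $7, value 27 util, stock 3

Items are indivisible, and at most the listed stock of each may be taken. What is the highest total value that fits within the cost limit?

Best selections within cost 17 and stock limits:
- 3×option 3 + 1×option 5: cost 13, value 99
- 3×option 3 + 1×option 4: cost 14, value 91
- 1×option 1 + 3×option 3: cost 14, value 89
- 1×option 2 + 2×option 3 + 1×option 5: cost 17, value 81
Best: 99 util.

99 util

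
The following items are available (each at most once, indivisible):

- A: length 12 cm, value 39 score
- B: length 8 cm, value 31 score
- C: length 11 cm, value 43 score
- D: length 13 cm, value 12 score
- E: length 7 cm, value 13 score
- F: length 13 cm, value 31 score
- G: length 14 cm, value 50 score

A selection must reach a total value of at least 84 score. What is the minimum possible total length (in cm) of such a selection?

Subsets with value ≥ 84, sorted by total length:
- C+G: length 25, value 93
- A+G: length 26, value 89
- B+C+E: length 26, value 87
- B+E+G: length 29, value 94
Minimum length: 25 cm.

25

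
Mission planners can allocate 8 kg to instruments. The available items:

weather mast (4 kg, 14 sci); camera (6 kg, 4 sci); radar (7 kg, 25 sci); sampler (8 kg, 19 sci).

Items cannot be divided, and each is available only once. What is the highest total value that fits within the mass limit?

Check high-value combinations within 8 kg:
- radar: mass 7, value 25
- sampler: mass 8, value 19
- weather mast: mass 4, value 14
- camera: mass 6, value 4
Best: 25 sci.

25 sci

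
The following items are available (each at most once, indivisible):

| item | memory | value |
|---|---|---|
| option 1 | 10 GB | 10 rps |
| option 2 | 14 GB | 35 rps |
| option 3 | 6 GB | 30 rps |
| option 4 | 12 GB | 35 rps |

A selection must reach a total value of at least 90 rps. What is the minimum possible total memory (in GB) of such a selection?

32

Subsets with value ≥ 90, sorted by total memory:
- option 2+option 3+option 4: memory 32, value 100
- option 1+option 2+option 3+option 4: memory 42, value 110
Minimum memory: 32 GB.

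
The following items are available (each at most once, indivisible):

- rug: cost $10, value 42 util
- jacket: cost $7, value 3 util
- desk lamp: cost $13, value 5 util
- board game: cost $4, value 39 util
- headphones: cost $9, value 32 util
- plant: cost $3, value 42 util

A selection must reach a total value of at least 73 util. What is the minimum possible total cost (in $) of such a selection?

7

Subsets with value ≥ 73, sorted by total cost:
- board game+plant: cost 7, value 81
- headphones+plant: cost 12, value 74
Minimum cost: 7 $.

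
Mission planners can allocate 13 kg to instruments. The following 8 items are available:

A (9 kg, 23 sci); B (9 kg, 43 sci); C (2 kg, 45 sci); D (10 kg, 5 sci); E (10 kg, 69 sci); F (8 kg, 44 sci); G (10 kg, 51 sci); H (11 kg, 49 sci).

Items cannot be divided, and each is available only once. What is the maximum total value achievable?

114 sci

Check high-value combinations within 13 kg:
- C+E: mass 2+10=12, value 45+69=114
- C+G: mass 2+10=12, value 45+51=96
- C+H: mass 2+11=13, value 45+49=94
Best: 114 sci.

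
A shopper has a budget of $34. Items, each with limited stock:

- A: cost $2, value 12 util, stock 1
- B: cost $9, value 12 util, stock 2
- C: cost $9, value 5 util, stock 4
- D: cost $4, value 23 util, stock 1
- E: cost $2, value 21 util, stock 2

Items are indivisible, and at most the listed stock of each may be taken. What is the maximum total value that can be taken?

101 util

Top feasible selections:
- 1×A + 2×B + 1×D + 2×E: cost 28, value 101
- 1×A + 1×B + 1×C + 1×D + 2×E: cost 28, value 94
- 1×A + 1×B + 1×D + 2×E: cost 19, value 89
- 2×B + 1×D + 2×E: cost 26, value 89
Best: 101 util.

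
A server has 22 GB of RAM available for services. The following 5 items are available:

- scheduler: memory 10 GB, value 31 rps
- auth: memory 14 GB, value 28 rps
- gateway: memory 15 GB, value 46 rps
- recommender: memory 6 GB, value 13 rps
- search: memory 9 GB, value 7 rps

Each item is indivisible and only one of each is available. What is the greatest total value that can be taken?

59 rps

Check high-value combinations within 22 GB:
- gateway+recommender: memory 15+6=21, value 46+13=59
- gateway: memory 15, value 46
- scheduler+recommender: memory 10+6=16, value 31+13=44
- auth+recommender: memory 14+6=20, value 28+13=41
Best: 59 rps.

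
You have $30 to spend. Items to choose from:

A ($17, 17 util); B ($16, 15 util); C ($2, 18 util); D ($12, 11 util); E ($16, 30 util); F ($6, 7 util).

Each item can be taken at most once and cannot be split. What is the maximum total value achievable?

Check high-value combinations within $30:
- C+D+E: cost 2+12+16=30, value 18+11+30=59
- C+E+F: cost 2+16+6=24, value 18+30+7=55
- C+E: cost 2+16=18, value 18+30=48
- B+C+D: cost 16+2+12=30, value 15+18+11=44
- A+C+F: cost 17+2+6=25, value 17+18+7=42
Best: 59 util.

59 util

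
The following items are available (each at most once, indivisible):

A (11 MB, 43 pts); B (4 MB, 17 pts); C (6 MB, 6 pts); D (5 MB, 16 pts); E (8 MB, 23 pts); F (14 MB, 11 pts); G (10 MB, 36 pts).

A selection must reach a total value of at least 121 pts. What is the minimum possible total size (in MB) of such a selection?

Subsets with value ≥ 121, sorted by total size:
- A+B+D+E+G: size 38, value 135
- A+B+C+E+G: size 39, value 125
- A+C+D+E+G: size 40, value 124
Minimum size: 38 MB.

38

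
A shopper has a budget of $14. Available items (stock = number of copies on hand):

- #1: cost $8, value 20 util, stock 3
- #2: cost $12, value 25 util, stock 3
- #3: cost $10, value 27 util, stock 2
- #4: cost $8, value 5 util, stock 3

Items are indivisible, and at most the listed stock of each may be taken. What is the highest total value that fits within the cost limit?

27 util

Top feasible selections:
- 1×#3: cost 10, value 27
- 1×#2: cost 12, value 25
- 1×#1: cost 8, value 20
- 1×#4: cost 8, value 5
Best: 27 util.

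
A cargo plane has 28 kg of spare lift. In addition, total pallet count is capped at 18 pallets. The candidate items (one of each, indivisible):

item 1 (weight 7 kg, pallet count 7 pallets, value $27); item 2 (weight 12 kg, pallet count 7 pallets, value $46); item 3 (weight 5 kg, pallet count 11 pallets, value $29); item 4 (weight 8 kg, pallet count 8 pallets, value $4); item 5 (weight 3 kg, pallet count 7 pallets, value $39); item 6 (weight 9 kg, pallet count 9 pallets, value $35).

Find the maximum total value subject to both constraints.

$85

Feasible sets respecting both limits:
- item 2+item 5: weight 15, pallet count 14, value 85
- item 2+item 6: weight 21, pallet count 16, value 81
- item 2+item 3: weight 17, pallet count 18, value 75
Best: $85.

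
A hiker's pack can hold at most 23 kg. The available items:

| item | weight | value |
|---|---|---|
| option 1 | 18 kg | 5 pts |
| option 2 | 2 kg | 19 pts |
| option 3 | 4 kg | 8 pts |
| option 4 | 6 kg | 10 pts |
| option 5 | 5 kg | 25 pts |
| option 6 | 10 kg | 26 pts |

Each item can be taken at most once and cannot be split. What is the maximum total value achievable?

80 pts

This is a 0/1 knapsack; check combinations near the capacity.
- option 2+option 4+option 5+option 6: weight 2+6+5+10=23, value 19+10+25+26=80
- option 2+option 3+option 5+option 6: weight 2+4+5+10=21, value 19+8+25+26=78
- option 2+option 5+option 6: weight 2+5+10=17, value 19+25+26=70
Best: 80 pts.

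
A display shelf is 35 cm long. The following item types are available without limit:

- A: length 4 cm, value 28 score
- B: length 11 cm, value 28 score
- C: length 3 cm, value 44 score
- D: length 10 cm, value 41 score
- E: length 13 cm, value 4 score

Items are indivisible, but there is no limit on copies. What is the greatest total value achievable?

Best value-per-unit is C at 44/3, and filling with it alone uses length 11×3=33. No mix of the others beats 11×44 = 484.

484 score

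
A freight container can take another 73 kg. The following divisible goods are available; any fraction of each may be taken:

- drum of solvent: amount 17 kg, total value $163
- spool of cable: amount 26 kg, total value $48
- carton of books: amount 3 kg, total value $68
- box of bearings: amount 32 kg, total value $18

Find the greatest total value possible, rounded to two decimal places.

294.19

Take in order of value per unit:
- carton of books (68/3 per unit): all 3 → value 68, running total 68.00
- drum of solvent (163/17 per unit): all 17 → value 163, running total 231.00
- spool of cable (48/26 per unit): all 26 → value 48, running total 279.00
- box of bearings (18/32 per unit): 27 of 32 → value 27×18/32 = 15.1875, running total 294.19
Total 294.19.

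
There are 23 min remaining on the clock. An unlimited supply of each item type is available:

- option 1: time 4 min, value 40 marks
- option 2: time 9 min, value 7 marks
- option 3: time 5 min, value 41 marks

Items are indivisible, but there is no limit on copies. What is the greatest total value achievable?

Best value-per-unit is option 1 at 40/4; filling with it alone gives 5×40 = 200.
Optimal mix: 2×option 1 + 3×option 3 → time 23, value 203.

203 marks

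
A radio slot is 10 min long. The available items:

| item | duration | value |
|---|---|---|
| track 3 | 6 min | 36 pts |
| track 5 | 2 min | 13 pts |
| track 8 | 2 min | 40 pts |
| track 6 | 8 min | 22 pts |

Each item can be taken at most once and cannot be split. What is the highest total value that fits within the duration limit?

89 pts

Check high-value combinations within 10 min:
- track 3+track 5+track 8: duration 6+2+2=10, value 36+13+40=89
- track 3+track 8: duration 6+2=8, value 36+40=76
- track 8+track 6: duration 2+8=10, value 40+22=62
- track 5+track 8: duration 2+2=4, value 13+40=53
- track 3+track 5: duration 6+2=8, value 36+13=49
Best: 89 pts.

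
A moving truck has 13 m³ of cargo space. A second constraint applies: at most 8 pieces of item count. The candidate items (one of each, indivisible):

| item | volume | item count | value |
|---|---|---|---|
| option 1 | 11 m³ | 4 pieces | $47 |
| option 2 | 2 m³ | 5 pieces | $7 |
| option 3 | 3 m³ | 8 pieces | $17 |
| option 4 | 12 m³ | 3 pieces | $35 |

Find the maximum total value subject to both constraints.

Feasible sets respecting both limits:
- option 1: volume 11, item count 4, value 47
- option 4: volume 12, item count 3, value 35
- option 3: volume 3, item count 8, value 17
- option 2: volume 2, item count 5, value 7
Best: $47.

$47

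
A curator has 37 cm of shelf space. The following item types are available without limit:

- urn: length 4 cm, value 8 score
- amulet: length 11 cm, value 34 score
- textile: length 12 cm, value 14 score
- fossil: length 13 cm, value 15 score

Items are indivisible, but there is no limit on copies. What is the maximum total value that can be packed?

Best value-per-unit is amulet at 34/11; filling with it alone gives 3×34 = 102.
Optimal mix: 1×urn + 3×amulet → length 37, value 110.

110 score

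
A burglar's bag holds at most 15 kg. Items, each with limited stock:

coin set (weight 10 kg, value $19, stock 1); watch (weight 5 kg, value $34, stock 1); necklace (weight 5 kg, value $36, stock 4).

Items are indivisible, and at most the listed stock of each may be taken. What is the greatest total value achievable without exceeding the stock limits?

$108

Top feasible selections:
- 3×necklace: weight 15, value 108
- 1×watch + 2×necklace: weight 15, value 106
- 2×necklace: weight 10, value 72
Best: $108.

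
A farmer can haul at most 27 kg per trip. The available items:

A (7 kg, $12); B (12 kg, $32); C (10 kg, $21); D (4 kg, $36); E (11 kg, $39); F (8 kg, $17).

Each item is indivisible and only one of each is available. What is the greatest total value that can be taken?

Check high-value combinations within 27 kg:
- B+D+E: weight 12+4+11=27, value 32+36+39=107
- C+D+E: weight 10+4+11=25, value 21+36+39=96
- D+E+F: weight 4+11+8=23, value 36+39+17=92
Best: $107.

$107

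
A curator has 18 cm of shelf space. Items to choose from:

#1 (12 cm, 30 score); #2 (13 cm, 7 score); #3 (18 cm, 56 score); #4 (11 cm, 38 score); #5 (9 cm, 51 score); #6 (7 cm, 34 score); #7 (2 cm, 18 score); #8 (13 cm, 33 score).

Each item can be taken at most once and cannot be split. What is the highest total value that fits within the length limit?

This is a 0/1 knapsack; check combinations near the capacity.
- #5+#6+#7: length 9+7+2=18, value 51+34+18=103
- #5+#6: length 9+7=16, value 51+34=85
- #4+#6: length 11+7=18, value 38+34=72
- #5+#7: length 9+2=11, value 51+18=69
Best: 103 score.

103 score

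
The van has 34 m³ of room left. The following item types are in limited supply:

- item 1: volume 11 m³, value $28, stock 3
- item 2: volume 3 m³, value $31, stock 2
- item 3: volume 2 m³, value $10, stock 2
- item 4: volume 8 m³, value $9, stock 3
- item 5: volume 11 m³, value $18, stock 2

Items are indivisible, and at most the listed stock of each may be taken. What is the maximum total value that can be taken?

$138

Top feasible selections:
- 2×item 1 + 2×item 2 + 2×item 3: volume 32, value 138
- 2×item 1 + 2×item 2 + 1×item 3: volume 30, value 128
- 1×item 1 + 2×item 2 + 2×item 3 + 1×item 5: volume 32, value 128
Best: $138.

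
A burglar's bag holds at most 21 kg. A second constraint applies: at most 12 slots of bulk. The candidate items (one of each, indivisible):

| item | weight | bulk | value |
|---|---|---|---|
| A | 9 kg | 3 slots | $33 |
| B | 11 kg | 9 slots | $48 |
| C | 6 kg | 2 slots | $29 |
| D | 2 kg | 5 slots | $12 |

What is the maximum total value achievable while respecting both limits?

Feasible sets respecting both limits:
- A+B: weight 20, bulk 12, value 81
- B+C: weight 17, bulk 11, value 77
- A+C+D: weight 17, bulk 10, value 74
- A+C: weight 15, bulk 5, value 62
Best: $81.

$81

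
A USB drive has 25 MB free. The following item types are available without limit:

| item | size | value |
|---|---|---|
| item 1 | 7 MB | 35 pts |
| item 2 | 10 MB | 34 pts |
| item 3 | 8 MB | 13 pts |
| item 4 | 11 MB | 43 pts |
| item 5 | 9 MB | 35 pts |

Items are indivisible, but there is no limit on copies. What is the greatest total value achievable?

113 pts

Best value-per-unit is item 1 at 35/7; filling with it alone gives 3×35 = 105.
Optimal mix: 2×item 1 + 1×item 4 → size 25, value 113.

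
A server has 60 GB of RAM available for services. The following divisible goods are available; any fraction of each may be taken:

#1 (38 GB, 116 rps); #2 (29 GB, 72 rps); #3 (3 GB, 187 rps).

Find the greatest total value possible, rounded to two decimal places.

350.17

Take in order of value per unit:
- #3 (187/3 per unit): all 3 → value 187, running total 187.00
- #1 (116/38 per unit): all 38 → value 116, running total 303.00
- #2 (72/29 per unit): 19 of 29 → value 19×72/29 = 47.1724, running total 350.17
Total 350.17.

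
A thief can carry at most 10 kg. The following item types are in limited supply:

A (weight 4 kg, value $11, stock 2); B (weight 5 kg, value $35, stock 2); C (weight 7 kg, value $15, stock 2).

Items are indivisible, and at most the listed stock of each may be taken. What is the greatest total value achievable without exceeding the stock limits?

Top feasible selections:
- 2×B: weight 10, value 70
- 1×A + 1×B: weight 9, value 46
- 1×B: weight 5, value 35
- 2×A: weight 8, value 22
Best: $70.

$70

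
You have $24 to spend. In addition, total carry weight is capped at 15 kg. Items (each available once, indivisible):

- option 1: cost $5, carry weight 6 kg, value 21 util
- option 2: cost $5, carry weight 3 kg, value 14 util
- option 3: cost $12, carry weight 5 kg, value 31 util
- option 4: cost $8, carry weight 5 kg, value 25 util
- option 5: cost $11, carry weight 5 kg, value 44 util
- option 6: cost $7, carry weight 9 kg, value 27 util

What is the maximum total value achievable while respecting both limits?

Feasible sets respecting both limits:
- option 2+option 4+option 5: cost 24, carry weight 13, value 83
- option 1+option 2+option 5: cost 21, carry weight 14, value 79
- option 3+option 5: cost 23, carry weight 10, value 75
Best: 83 util.

83 util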